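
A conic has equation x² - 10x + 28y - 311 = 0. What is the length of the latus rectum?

28

Only x is squared. Complete the square in x: (x - 5)² = -28(y - 12).
Vertex (5, 12); 4p = -28 so p = -7. Opens down.
Latus rectum length = |4p| = 28.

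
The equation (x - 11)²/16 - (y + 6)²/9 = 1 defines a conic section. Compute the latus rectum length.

9/2

Center (11, -6). The positive term is the x-term, so the transverse axis is horizontal; a² = 16, b² = 9.
Latus rectum length = 2b²/a = 2·9/4 = 9/2.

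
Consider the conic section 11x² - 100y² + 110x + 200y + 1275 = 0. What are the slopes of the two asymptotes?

√11/10 and -√11/10

11(x² + 10x) -100(y² - 2y) = -1275
Complete the square: 11(x + 5)² -100(y - 1)² = -1275 + 275 - 100 = -1100
Divide through by -1100 to get (y - 1)²/11 - (x + 5)²/100 = 1.
Hyperbola, center (-5, 1), transverse axis vertical; a² = 11, b² = 100.
For a vertical hyperbola the asymptotes have slope ±a/b.
Here that is ±√11/10.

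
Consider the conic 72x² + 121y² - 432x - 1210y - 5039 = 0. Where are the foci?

(-4, 5) and (10, 5)

Collect terms: 72(x² - 6x) + 121(y² - 10y) = 5039
Complete the square in x and y: 72(x - 3)² + 121(y - 5)² = 5039 + 648 + 3025 = 8712
Dividing both sides by 8712: (x - 3)²/121 + (y - 5)²/72 = 1
Ellipse, center (3, 5), major axis horizontal; a² = 121, b² = 72.
c² = a² - b² = 121 - 72 = 49, so c = 7.
Foci lie on the horizontal axis through the center: (h ± c, k).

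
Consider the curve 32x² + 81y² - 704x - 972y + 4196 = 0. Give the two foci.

32(x² - 22x) + 81(y² - 12y) = -4196
32(x - 11)² + 81(y - 6)² = -4196 + 3872 + 2916 = 2592
Divide through by 2592 to get (x - 11)²/81 + (y - 6)²/32 = 1.
Ellipse, center (11, 6), major axis horizontal; a² = 81, b² = 32.
c² = a² - b² = 81 - 32 = 49, so c = 7.
Foci lie on the horizontal axis through the center: (h ± c, k).

(4, 6) and (18, 6)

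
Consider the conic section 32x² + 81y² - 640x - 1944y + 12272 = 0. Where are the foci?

Group the x- and y-terms: 32(x² - 20x) + 81(y² - 24y) = -12272
Completing the square gives 32(x - 10)² + 81(y - 12)² = -12272 + 3200 + 11664 = 2592.
Dividing both sides by 2592: (x - 10)²/81 + (y - 12)²/32 = 1
Ellipse, center (10, 12), major axis horizontal; a² = 81, b² = 32.
c² = a² - b² = 81 - 32 = 49, so c = 7.
Foci lie on the horizontal axis through the center: (h ± c, k).

(3, 12) and (17, 12)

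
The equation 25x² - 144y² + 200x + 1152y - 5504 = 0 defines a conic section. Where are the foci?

(-17, 4) and (9, 4)

25(x² + 8x) -144(y² - 8y) = 5504
Completing the square gives 25(x + 4)² -144(y - 4)² = 5504 + 400 - 2304 = 3600.
Dividing both sides by 3600: (x + 4)²/144 - (y - 4)²/25 = 1
Hyperbola, center (-4, 4), transverse axis horizontal; a² = 144, b² = 25.
c² = a² + b² = 144 + 25 = 169, so c = 13.
Foci lie on the horizontal axis through the center: (h ± c, k).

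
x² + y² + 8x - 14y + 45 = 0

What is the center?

Group: (x² + 8x) + (y² - 14y) = -45
(x + 4)² + (y - 7)² = -45 + 16 + 49 = 20
So (x + 4)² + (y - 7)² = 20.
Circle centered at (-4, 7) with r² = 20.

(-4, 7)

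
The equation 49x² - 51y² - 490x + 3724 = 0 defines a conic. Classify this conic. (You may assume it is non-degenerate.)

hyperbola

No xy term. Coefficients of x² and y² are A = 49, C = -51.
A and C have opposite signs ⇒ hyperbola.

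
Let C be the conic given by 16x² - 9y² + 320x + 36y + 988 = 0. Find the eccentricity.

e = 5/3

Group the x- and y-terms: 16(x² + 20x) -9(y² - 4y) = -988
Completing the square gives 16(x + 10)² -9(y - 2)² = -988 + 1600 - 36 = 576.
Divide through by 576 to get (x + 10)²/36 - (y - 2)²/64 = 1.
Hyperbola, center (-10, 2), transverse axis horizontal; a² = 36, b² = 64.
c² = a² + b² = 100, so c = 10.
e = c/a = 10/6 = 5/3.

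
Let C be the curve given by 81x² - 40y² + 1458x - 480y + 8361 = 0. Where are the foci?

(-9, -17) and (-9, 5)

Group the x- and y-terms: 81(x² + 18x) -40(y² + 12y) = -8361
Complete the square: 81(x + 9)² -40(y + 6)² = -8361 + 6561 - 1440 = -3240
Divide through by -3240 to get (y + 6)²/81 - (x + 9)²/40 = 1.
Hyperbola, center (-9, -6), transverse axis vertical; a² = 81, b² = 40.
c² = a² + b² = 81 + 40 = 121, so c = 11.
Foci lie on the vertical axis through the center: (h, k ± c).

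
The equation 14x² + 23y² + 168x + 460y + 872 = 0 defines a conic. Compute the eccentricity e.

e = 3√23/23

Collect terms: 14(x² + 12x) + 23(y² + 20y) = -872
Complete the square: 14(x + 6)² + 23(y + 10)² = -872 + 504 + 2300 = 1932
Divide by 1932: (x + 6)²/138 + (y + 10)²/84 = 1
Ellipse, center (-6, -10), major axis horizontal; a² = 138, b² = 84.
c² = a² - b² = 54, so c = 3√6.
e = c/a = 3√6/√138 = 3√23/23.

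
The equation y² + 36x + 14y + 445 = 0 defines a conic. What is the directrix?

Only y is squared. Complete the square in y: (y + 7)² = -36(x + 11).
Vertex (-11, -7); 4p = -36 so p = -9. Opens left.
Directrix is the vertical line x = h − p = -11 − (-9) = -2.

x = -2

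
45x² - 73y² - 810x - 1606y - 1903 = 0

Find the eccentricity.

e = √590/15

45(x² - 18x) -73(y² + 22y) = 1903
45(x - 9)² -73(y + 11)² = 1903 + 3645 - 8833 = -3285
Dividing both sides by -3285: (y + 11)²/45 - (x - 9)²/73 = 1
Hyperbola, center (9, -11), transverse axis vertical; a² = 45, b² = 73.
c² = a² + b² = 118, so c = √118.
e = c/a = √118/3√5 = √590/15.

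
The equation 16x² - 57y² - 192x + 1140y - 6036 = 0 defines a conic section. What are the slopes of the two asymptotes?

Group the x- and y-terms: 16(x² - 12x) -57(y² - 20y) = 6036
Complete the square in x and y: 16(x - 6)² -57(y - 10)² = 6036 + 576 - 5700 = 912
Dividing both sides by 912: (x - 6)²/57 - (y - 10)²/16 = 1
Hyperbola, center (6, 10), transverse axis horizontal; a² = 57, b² = 16.
For a horizontal hyperbola the asymptotes have slope ±b/a.
Here that is ±4/√57 = ±4√57/57.

4√57/57 and -4√57/57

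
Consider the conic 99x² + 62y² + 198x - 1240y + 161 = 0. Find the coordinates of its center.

Rearranging, 99(x² + 2x) + 62(y² - 20y) = -161.
99(x + 1)² + 62(y - 10)² = -161 + 99 + 6200 = 6138
Divide through by 6138 to get (x + 1)²/62 + (y - 10)²/99 = 1.
Ellipse with center (-1, 10).

(-1, 10)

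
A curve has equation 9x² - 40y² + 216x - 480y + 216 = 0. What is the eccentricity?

Collect terms: 9(x² + 24x) -40(y² + 12y) = -216
Complete the square: 9(x + 12)² -40(y + 6)² = -216 + 1296 - 1440 = -360
Dividing both sides by -360: (y + 6)²/9 - (x + 12)²/40 = 1
Hyperbola, center (-12, -6), transverse axis vertical; a² = 9, b² = 40.
c² = a² + b² = 49, so c = 7.
e = c/a = 7/3.

e = 7/3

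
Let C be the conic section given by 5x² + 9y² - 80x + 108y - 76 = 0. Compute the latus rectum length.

40/3

Collect terms: 5(x² - 16x) + 9(y² + 12y) = 76
Complete the square: 5(x - 8)² + 9(y + 6)² = 76 + 320 + 324 = 720
Divide through by 720 to get (x - 8)²/144 + (y + 6)²/80 = 1.
Ellipse, center (8, -6), major axis horizontal; a² = 144, b² = 80.
Latus rectum length = 2b²/a = 2·80/12 = 40/3.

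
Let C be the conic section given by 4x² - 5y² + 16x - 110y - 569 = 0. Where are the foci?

Group: 4(x² + 4x) -5(y² + 22y) = 569
Completing the square gives 4(x + 2)² -5(y + 11)² = 569 + 16 - 605 = -20.
Divide by -20: (y + 11)²/4 - (x + 2)²/5 = 1
Hyperbola, center (-2, -11), transverse axis vertical; a² = 4, b² = 5.
c² = a² + b² = 4 + 5 = 9, so c = 3.
Foci lie on the vertical axis through the center: (h, k ± c).

(-2, -14) and (-2, -8)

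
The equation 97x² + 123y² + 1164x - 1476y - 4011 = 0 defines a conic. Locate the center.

(-6, 6)

Rearranging, 97(x² + 12x) + 123(y² - 12y) = 4011.
Complete the square in x and y: 97(x + 6)² + 123(y - 6)² = 4011 + 3492 + 4428 = 11931
Divide by 11931: (x + 6)²/123 + (y - 6)²/97 = 1
Ellipse with center (-6, 6).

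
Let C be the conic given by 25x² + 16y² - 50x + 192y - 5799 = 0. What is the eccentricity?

Collect terms: 25(x² - 2x) + 16(y² + 12y) = 5799
25(x - 1)² + 16(y + 6)² = 5799 + 25 + 576 = 6400
Divide through by 6400 to get (x - 1)²/256 + (y + 6)²/400 = 1.
Ellipse, center (1, -6), major axis vertical; a² = 400, b² = 256.
c² = a² - b² = 144, so c = 12.
e = c/a = 12/20 = 3/5.

e = 3/5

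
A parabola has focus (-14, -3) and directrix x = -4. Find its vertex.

The vertex is the midpoint between the focus and the directrix along the axis of symmetry.
Axis is horizontal (directrix is vertical). Vertex x-coordinate = (-14 + (-4))/2 = -9; y-coordinate = -3.

(-9, -3)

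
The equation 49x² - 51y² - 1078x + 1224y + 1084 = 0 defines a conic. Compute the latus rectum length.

Rearranging, 49(x² - 22x) -51(y² - 24y) = -1084.
Complete the square in x and y: 49(x - 11)² -51(y - 12)² = -1084 + 5929 - 7344 = -2499
Dividing both sides by -2499: (y - 12)²/49 - (x - 11)²/51 = 1
Hyperbola, center (11, 12), transverse axis vertical; a² = 49, b² = 51.
Latus rectum length = 2b²/a = 2·51/7 = 102/7.

102/7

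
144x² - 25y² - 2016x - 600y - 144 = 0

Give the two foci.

Rearranging, 144(x² - 14x) -25(y² + 24y) = 144.
144(x - 7)² -25(y + 12)² = 144 + 7056 - 3600 = 3600
Divide through by 3600 to get (x - 7)²/25 - (y + 12)²/144 = 1.
Hyperbola, center (7, -12), transverse axis horizontal; a² = 25, b² = 144.
c² = a² + b² = 25 + 144 = 169, so c = 13.
Foci lie on the horizontal axis through the center: (h ± c, k).

(-6, -12) and (20, -12)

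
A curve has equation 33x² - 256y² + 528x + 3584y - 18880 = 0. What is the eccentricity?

33(x² + 16x) -256(y² - 14y) = 18880
Complete the square: 33(x + 8)² -256(y - 7)² = 18880 + 2112 - 12544 = 8448
Divide by 8448: (x + 8)²/256 - (y - 7)²/33 = 1
Hyperbola, center (-8, 7), transverse axis horizontal; a² = 256, b² = 33.
c² = a² + b² = 289, so c = 17.
e = c/a = 17/16.

e = 17/16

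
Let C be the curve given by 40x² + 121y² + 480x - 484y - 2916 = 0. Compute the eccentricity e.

40(x² + 12x) + 121(y² - 4y) = 2916
Complete the square: 40(x + 6)² + 121(y - 2)² = 2916 + 1440 + 484 = 4840
Dividing both sides by 4840: (x + 6)²/121 + (y - 2)²/40 = 1
Ellipse, center (-6, 2), major axis horizontal; a² = 121, b² = 40.
c² = a² - b² = 81, so c = 9.
e = c/a = 9/11.

e = 9/11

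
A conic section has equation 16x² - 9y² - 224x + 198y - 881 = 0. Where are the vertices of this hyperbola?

(1, 11) and (13, 11)

Group: 16(x² - 14x) -9(y² - 22y) = 881
Complete the square: 16(x - 7)² -9(y - 11)² = 881 + 784 - 1089 = 576
Divide through by 576 to get (x - 7)²/36 - (y - 11)²/64 = 1.
Hyperbola, center (7, 11), transverse axis horizontal; a² = 36, b² = 64.
a = 6. Vertices at (h ± a, k).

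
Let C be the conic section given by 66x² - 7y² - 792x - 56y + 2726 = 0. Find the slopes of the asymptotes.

66(x² - 12x) -7(y² + 8y) = -2726
Completing the square gives 66(x - 6)² -7(y + 4)² = -2726 + 2376 - 112 = -462.
Dividing both sides by -462: (y + 4)²/66 - (x - 6)²/7 = 1
Hyperbola, center (6, -4), transverse axis vertical; a² = 66, b² = 7.
For a vertical hyperbola the asymptotes have slope ±a/b.
Here that is ±√66/√7 = ±√462/7.

√462/7 and -√462/7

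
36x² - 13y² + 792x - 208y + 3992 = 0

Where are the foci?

(-11, -15) and (-11, -1)

Group the x- and y-terms: 36(x² + 22x) -13(y² + 16y) = -3992
36(x + 11)² -13(y + 8)² = -3992 + 4356 - 832 = -468
Divide by -468: (y + 8)²/36 - (x + 11)²/13 = 1
Hyperbola, center (-11, -8), transverse axis vertical; a² = 36, b² = 13.
c² = a² + b² = 36 + 13 = 49, so c = 7.
Foci lie on the vertical axis through the center: (h, k ± c).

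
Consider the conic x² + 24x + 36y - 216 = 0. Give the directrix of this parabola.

y = 19

Only x is squared. Complete the square in x: (x + 12)² = -36(y - 10).
Vertex (-12, 10); 4p = -36 so p = -9. Opens down.
Directrix is the horizontal line y = k − p = 10 − (-9) = 19.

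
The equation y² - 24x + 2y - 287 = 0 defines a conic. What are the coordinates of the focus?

Only y is squared. Complete the square in y: (y + 1)² = 24(x + 12).
Vertex (-12, -1); 4p = 24 so p = 6. Opens right.
Focus is p units from the vertex along the axis: (h + p, k).

(-6, -1)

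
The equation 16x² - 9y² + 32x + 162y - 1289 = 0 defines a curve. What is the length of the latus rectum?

64/3

Group the x- and y-terms: 16(x² + 2x) -9(y² - 18y) = 1289
Completing the square gives 16(x + 1)² -9(y - 9)² = 1289 + 16 - 729 = 576.
Divide by 576: (x + 1)²/36 - (y - 9)²/64 = 1
Hyperbola, center (-1, 9), transverse axis horizontal; a² = 36, b² = 64.
Latus rectum length = 2b²/a = 2·64/6 = 64/3.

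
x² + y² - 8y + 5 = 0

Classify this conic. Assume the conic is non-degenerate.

circle

No xy term. Coefficients of x² and y² are A = 1, C = 1.
A = C (same sign) ⇒ circle.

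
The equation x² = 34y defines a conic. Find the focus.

(0, 17/2)

Vertex (0, 0); 4p = 34 so p = 17/2. Opens up.
Focus is p units from the vertex along the axis: (h, k + p).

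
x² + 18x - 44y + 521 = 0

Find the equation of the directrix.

Only x is squared. Complete the square in x: (x + 9)² = 44(y - 10).
Vertex (-9, 10); 4p = 44 so p = 11. Opens up.
Directrix is the horizontal line y = k − p = 10 − (11) = -1.

y = -1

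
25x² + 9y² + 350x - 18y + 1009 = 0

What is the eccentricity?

e = 4/5

Collect terms: 25(x² + 14x) + 9(y² - 2y) = -1009
Completing the square gives 25(x + 7)² + 9(y - 1)² = -1009 + 1225 + 9 = 225.
Divide through by 225 to get (x + 7)²/9 + (y - 1)²/25 = 1.
Ellipse, center (-7, 1), major axis vertical; a² = 25, b² = 9.
c² = a² - b² = 16, so c = 4.
e = c/a = 4/5.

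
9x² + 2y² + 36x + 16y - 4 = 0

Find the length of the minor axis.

4√2

Collect terms: 9(x² + 4x) + 2(y² + 8y) = 4
Complete the square: 9(x + 2)² + 2(y + 4)² = 4 + 36 + 32 = 72
Divide by 72: (x + 2)²/8 + (y + 4)²/36 = 1
Ellipse, center (-2, -4), major axis vertical; a² = 36, b² = 8.
b² = 8 so b = 2√2; the minor axis has length 2b = 4√2.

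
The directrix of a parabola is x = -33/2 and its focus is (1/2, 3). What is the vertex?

(-8, 3)

The vertex is the midpoint between the focus and the directrix along the axis of symmetry.
Axis is horizontal (directrix is vertical). Vertex x-coordinate = (1/2 + (-33/2))/2 = -8; y-coordinate = 3.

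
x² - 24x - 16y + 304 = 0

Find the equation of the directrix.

y = 6

Only x is squared. Complete the square in x: (x - 12)² = 16(y - 10).
Vertex (12, 10); 4p = 16 so p = 4. Opens up.
Directrix is the horizontal line y = k − p = 10 − (4) = 6.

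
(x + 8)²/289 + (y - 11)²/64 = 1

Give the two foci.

Center (-8, 11). The larger denominator 289 sits under the x-term, so the major axis is horizontal; a² = 289, b² = 64.
c² = a² - b² = 289 - 64 = 225, so c = 15.
Foci lie on the horizontal axis through the center: (h ± c, k).

(-23, 11) and (7, 11)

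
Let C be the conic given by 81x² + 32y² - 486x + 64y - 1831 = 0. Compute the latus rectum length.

64/9

Group the x- and y-terms: 81(x² - 6x) + 32(y² + 2y) = 1831
81(x - 3)² + 32(y + 1)² = 1831 + 729 + 32 = 2592
Divide by 2592: (x - 3)²/32 + (y + 1)²/81 = 1
Ellipse, center (3, -1), major axis vertical; a² = 81, b² = 32.
Latus rectum length = 2b²/a = 2·32/9 = 64/9.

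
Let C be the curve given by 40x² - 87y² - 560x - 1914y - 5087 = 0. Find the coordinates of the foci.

(7, -11 - √127) and (7, -11 + √127)

Group the x- and y-terms: 40(x² - 14x) -87(y² + 22y) = 5087
40(x - 7)² -87(y + 11)² = 5087 + 1960 - 10527 = -3480
Divide through by -3480 to get (y + 11)²/40 - (x - 7)²/87 = 1.
Hyperbola, center (7, -11), transverse axis vertical; a² = 40, b² = 87.
c² = a² + b² = 40 + 87 = 127, so c = √127.
Foci lie on the vertical axis through the center: (h, k ± c).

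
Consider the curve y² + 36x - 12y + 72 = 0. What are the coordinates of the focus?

Only y is squared. Complete the square in y: (y - 6)² = -36(x + 1).
Vertex (-1, 6); 4p = -36 so p = -9. Opens left.
Focus is p units from the vertex along the axis: (h + p, k).

(-10, 6)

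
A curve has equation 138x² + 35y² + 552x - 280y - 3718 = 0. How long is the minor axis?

2√35

Collect terms: 138(x² + 4x) + 35(y² - 8y) = 3718
Completing the square gives 138(x + 2)² + 35(y - 4)² = 3718 + 552 + 560 = 4830.
Dividing both sides by 4830: (x + 2)²/35 + (y - 4)²/138 = 1
Ellipse, center (-2, 4), major axis vertical; a² = 138, b² = 35.
b² = 35 so b = √35; the minor axis has length 2b = 2√35.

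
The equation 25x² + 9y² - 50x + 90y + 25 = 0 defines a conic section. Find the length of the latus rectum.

Group the x- and y-terms: 25(x² - 2x) + 9(y² + 10y) = -25
Complete the square: 25(x - 1)² + 9(y + 5)² = -25 + 25 + 225 = 225
Divide by 225: (x - 1)²/9 + (y + 5)²/25 = 1
Ellipse, center (1, -5), major axis vertical; a² = 25, b² = 9.
Latus rectum length = 2b²/a = 2·9/5 = 18/5.

18/5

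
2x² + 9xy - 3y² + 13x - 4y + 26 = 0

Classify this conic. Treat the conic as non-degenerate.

A = 2, B = 9, C = -3.
Discriminant B² − 4AC = 9² − 4·2·(-3) = 105.
B² − 4AC > 0 ⇒ hyperbola.

hyperbola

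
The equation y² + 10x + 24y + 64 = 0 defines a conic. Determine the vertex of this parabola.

Only y is squared. Complete the square in y: (y + 12)² = -10(x - 8).
Vertex (8, -12); 4p = -10 so p = -5/2. Opens left.

(8, -12)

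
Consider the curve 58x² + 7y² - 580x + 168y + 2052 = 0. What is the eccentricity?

58(x² - 10x) + 7(y² + 24y) = -2052
58(x - 5)² + 7(y + 12)² = -2052 + 1450 + 1008 = 406
Divide by 406: (x - 5)²/7 + (y + 12)²/58 = 1
Ellipse, center (5, -12), major axis vertical; a² = 58, b² = 7.
c² = a² - b² = 51, so c = √51.
e = c/a = √51/√58 = √2958/58.

e = √2958/58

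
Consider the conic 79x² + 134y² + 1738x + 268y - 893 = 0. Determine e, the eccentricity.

Group: 79(x² + 22x) + 134(y² + 2y) = 893
Complete the square: 79(x + 11)² + 134(y + 1)² = 893 + 9559 + 134 = 10586
Divide through by 10586 to get (x + 11)²/134 + (y + 1)²/79 = 1.
Ellipse, center (-11, -1), major axis horizontal; a² = 134, b² = 79.
c² = a² - b² = 55, so c = √55.
e = c/a = √55/√134 = √7370/134.

e = √7370/134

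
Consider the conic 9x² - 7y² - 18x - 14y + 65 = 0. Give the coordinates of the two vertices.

Group the x- and y-terms: 9(x² - 2x) -7(y² + 2y) = -65
Complete the square: 9(x - 1)² -7(y + 1)² = -65 + 9 - 7 = -63
Divide through by -63 to get (y + 1)²/9 - (x - 1)²/7 = 1.
Hyperbola, center (1, -1), transverse axis vertical; a² = 9, b² = 7.
a = 3. Vertices at (h, k ± a).

(1, -4) and (1, 2)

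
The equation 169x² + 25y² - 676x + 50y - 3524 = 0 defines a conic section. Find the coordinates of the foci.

(2, -13) and (2, 11)

Group: 169(x² - 4x) + 25(y² + 2y) = 3524
Completing the square gives 169(x - 2)² + 25(y + 1)² = 3524 + 676 + 25 = 4225.
Divide by 4225: (x - 2)²/25 + (y + 1)²/169 = 1
Ellipse, center (2, -1), major axis vertical; a² = 169, b² = 25.
c² = a² - b² = 169 - 25 = 144, so c = 12.
Foci lie on the vertical axis through the center: (h, k ± c).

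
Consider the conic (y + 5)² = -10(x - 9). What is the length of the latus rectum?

10

Vertex (9, -5); 4p = -10 so p = -5/2. Opens left.
Latus rectum length = |4p| = 10.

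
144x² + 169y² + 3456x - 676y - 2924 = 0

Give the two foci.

Rearranging, 144(x² + 24x) + 169(y² - 4y) = 2924.
Completing the square gives 144(x + 12)² + 169(y - 2)² = 2924 + 20736 + 676 = 24336.
Divide through by 24336 to get (x + 12)²/169 + (y - 2)²/144 = 1.
Ellipse, center (-12, 2), major axis horizontal; a² = 169, b² = 144.
c² = a² - b² = 169 - 144 = 25, so c = 5.
Foci lie on the horizontal axis through the center: (h ± c, k).

(-17, 2) and (-7, 2)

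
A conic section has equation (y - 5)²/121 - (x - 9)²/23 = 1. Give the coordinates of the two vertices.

Center (9, 5). The positive term is the y-term, so the transverse axis is vertical; a² = 121, b² = 23.
a = 11. Vertices at (h, k ± a).

(9, -6) and (9, 16)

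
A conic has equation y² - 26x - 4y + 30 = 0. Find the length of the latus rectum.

Only y is squared. Complete the square in y: (y - 2)² = 26(x - 1).
Vertex (1, 2); 4p = 26 so p = 13/2. Opens right.
Latus rectum length = |4p| = 26.

26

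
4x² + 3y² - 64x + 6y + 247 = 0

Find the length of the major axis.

Rearranging, 4(x² - 16x) + 3(y² + 2y) = -247.
Complete the square in x and y: 4(x - 8)² + 3(y + 1)² = -247 + 256 + 3 = 12
Dividing both sides by 12: (x - 8)²/3 + (y + 1)²/4 = 1
Ellipse, center (8, -1), major axis vertical; a² = 4, b² = 3.
a² = 4 so a = 2; the major axis has length 2a = 4.

4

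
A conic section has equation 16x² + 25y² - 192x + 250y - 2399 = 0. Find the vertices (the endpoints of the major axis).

16(x² - 12x) + 25(y² + 10y) = 2399
Completing the square gives 16(x - 6)² + 25(y + 5)² = 2399 + 576 + 625 = 3600.
Divide by 3600: (x - 6)²/225 + (y + 5)²/144 = 1
Ellipse, center (6, -5), major axis horizontal; a² = 225, b² = 144.
a = 15. Vertices at (h ± a, k).

(-9, -5) and (21, -5)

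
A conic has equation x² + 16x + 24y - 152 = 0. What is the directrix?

y = 15

Only x is squared. Complete the square in x: (x + 8)² = -24(y - 9).
Vertex (-8, 9); 4p = -24 so p = -6. Opens down.
Directrix is the horizontal line y = k − p = 9 − (-6) = 15.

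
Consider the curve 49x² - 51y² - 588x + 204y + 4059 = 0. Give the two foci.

49(x² - 12x) -51(y² - 4y) = -4059
Completing the square gives 49(x - 6)² -51(y - 2)² = -4059 + 1764 - 204 = -2499.
Divide by -2499: (y - 2)²/49 - (x - 6)²/51 = 1
Hyperbola, center (6, 2), transverse axis vertical; a² = 49, b² = 51.
c² = a² + b² = 49 + 51 = 100, so c = 10.
Foci lie on the vertical axis through the center: (h, k ± c).

(6, -8) and (6, 12)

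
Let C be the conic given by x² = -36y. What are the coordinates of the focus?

(0, -9)

Vertex (0, 0); 4p = -36 so p = -9. Opens down.
Focus is p units from the vertex along the axis: (h, k + p).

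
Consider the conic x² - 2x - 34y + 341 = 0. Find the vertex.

(1, 10)

Only x is squared. Complete the square in x: (x - 1)² = 34(y - 10).
Vertex (1, 10); 4p = 34 so p = 17/2. Opens up.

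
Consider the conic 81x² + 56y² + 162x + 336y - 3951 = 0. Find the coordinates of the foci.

Collect terms: 81(x² + 2x) + 56(y² + 6y) = 3951
81(x + 1)² + 56(y + 3)² = 3951 + 81 + 504 = 4536
Divide by 4536: (x + 1)²/56 + (y + 3)²/81 = 1
Ellipse, center (-1, -3), major axis vertical; a² = 81, b² = 56.
c² = a² - b² = 81 - 56 = 25, so c = 5.
Foci lie on the vertical axis through the center: (h, k ± c).

(-1, -8) and (-1, 2)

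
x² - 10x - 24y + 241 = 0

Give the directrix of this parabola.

y = 3

Only x is squared. Complete the square in x: (x - 5)² = 24(y - 9).
Vertex (5, 9); 4p = 24 so p = 6. Opens up.
Directrix is the horizontal line y = k − p = 9 − (6) = 3.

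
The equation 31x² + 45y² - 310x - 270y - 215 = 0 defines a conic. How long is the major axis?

Group: 31(x² - 10x) + 45(y² - 6y) = 215
Completing the square gives 31(x - 5)² + 45(y - 3)² = 215 + 775 + 405 = 1395.
Dividing both sides by 1395: (x - 5)²/45 + (y - 3)²/31 = 1
Ellipse, center (5, 3), major axis horizontal; a² = 45, b² = 31.
a² = 45 so a = 3√5; the major axis has length 2a = 6√5.

6√5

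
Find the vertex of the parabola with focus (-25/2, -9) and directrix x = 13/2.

(-3, -9)

The vertex is the midpoint between the focus and the directrix along the axis of symmetry.
Axis is horizontal (directrix is vertical). Vertex x-coordinate = (-25/2 + 13/2)/2 = -3; y-coordinate = -9.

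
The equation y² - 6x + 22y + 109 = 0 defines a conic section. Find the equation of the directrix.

Only y is squared. Complete the square in y: (y + 11)² = 6(x + 2).
Vertex (-2, -11); 4p = 6 so p = 3/2. Opens right.
Directrix is the vertical line x = h − p = -2 − (3/2) = -7/2.

x = -7/2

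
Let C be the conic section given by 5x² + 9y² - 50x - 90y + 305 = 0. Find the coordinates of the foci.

(3, 5) and (7, 5)

Group: 5(x² - 10x) + 9(y² - 10y) = -305
5(x - 5)² + 9(y - 5)² = -305 + 125 + 225 = 45
Dividing both sides by 45: (x - 5)²/9 + (y - 5)²/5 = 1
Ellipse, center (5, 5), major axis horizontal; a² = 9, b² = 5.
c² = a² - b² = 9 - 5 = 4, so c = 2.
Foci lie on the horizontal axis through the center: (h ± c, k).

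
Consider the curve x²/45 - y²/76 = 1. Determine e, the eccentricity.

Center (0, 0). The positive term is the x-term, so the transverse axis is horizontal; a² = 45, b² = 76.
c² = a² + b² = 121, so c = 11.
e = c/a = 11/3√5 = 11√5/15.

e = 11√5/15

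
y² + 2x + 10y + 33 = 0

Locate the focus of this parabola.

(-9/2, -5)

Only y is squared. Complete the square in y: (y + 5)² = -2(x + 4).
Vertex (-4, -5); 4p = -2 so p = -1/2. Opens left.
Focus is p units from the vertex along the axis: (h + p, k).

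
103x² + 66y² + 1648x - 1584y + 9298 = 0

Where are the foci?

103(x² + 16x) + 66(y² - 24y) = -9298
Complete the square in x and y: 103(x + 8)² + 66(y - 12)² = -9298 + 6592 + 9504 = 6798
Divide through by 6798 to get (x + 8)²/66 + (y - 12)²/103 = 1.
Ellipse, center (-8, 12), major axis vertical; a² = 103, b² = 66.
c² = a² - b² = 103 - 66 = 37, so c = √37.
Foci lie on the vertical axis through the center: (h, k ± c).

(-8, 12 - √37) and (-8, 12 + √37)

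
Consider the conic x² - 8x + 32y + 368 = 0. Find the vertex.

Only x is squared. Complete the square in x: (x - 4)² = -32(y + 11).
Vertex (4, -11); 4p = -32 so p = -8. Opens down.

(4, -11)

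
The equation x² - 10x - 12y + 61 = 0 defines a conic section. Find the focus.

Only x is squared. Complete the square in x: (x - 5)² = 12(y - 3).
Vertex (5, 3); 4p = 12 so p = 3. Opens up.
Focus is p units from the vertex along the axis: (h, k + p).

(5, 6)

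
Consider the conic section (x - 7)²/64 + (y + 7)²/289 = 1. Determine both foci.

Center (7, -7). The larger denominator 289 sits under the y-term, so the major axis is vertical; a² = 289, b² = 64.
c² = a² - b² = 289 - 64 = 225, so c = 15.
Foci lie on the vertical axis through the center: (h, k ± c).

(7, -22) and (7, 8)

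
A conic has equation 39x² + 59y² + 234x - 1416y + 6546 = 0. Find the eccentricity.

Group: 39(x² + 6x) + 59(y² - 24y) = -6546
Complete the square in x and y: 39(x + 3)² + 59(y - 12)² = -6546 + 351 + 8496 = 2301
Dividing both sides by 2301: (x + 3)²/59 + (y - 12)²/39 = 1
Ellipse, center (-3, 12), major axis horizontal; a² = 59, b² = 39.
c² = a² - b² = 20, so c = 2√5.
e = c/a = 2√5/√59 = 2√295/59.

e = 2√295/59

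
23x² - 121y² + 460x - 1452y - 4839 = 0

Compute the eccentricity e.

e = 12/11

23(x² + 20x) -121(y² + 12y) = 4839
Complete the square: 23(x + 10)² -121(y + 6)² = 4839 + 2300 - 4356 = 2783
Dividing both sides by 2783: (x + 10)²/121 - (y + 6)²/23 = 1
Hyperbola, center (-10, -6), transverse axis horizontal; a² = 121, b² = 23.
c² = a² + b² = 144, so c = 12.
e = c/a = 12/11.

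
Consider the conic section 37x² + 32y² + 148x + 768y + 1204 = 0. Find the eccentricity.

e = √185/37

Collect terms: 37(x² + 4x) + 32(y² + 24y) = -1204
Complete the square: 37(x + 2)² + 32(y + 12)² = -1204 + 148 + 4608 = 3552
Divide through by 3552 to get (x + 2)²/96 + (y + 12)²/111 = 1.
Ellipse, center (-2, -12), major axis vertical; a² = 111, b² = 96.
c² = a² - b² = 15, so c = √15.
e = c/a = √15/√111 = √185/37.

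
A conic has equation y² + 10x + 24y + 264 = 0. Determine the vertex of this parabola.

(-12, -12)

Only y is squared. Complete the square in y: (y + 12)² = -10(x + 12).
Vertex (-12, -12); 4p = -10 so p = -5/2. Opens left.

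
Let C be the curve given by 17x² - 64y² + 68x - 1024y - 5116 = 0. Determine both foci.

(-11, -8) and (7, -8)

Rearranging, 17(x² + 4x) -64(y² + 16y) = 5116.
17(x + 2)² -64(y + 8)² = 5116 + 68 - 4096 = 1088
Divide by 1088: (x + 2)²/64 - (y + 8)²/17 = 1
Hyperbola, center (-2, -8), transverse axis horizontal; a² = 64, b² = 17.
c² = a² + b² = 64 + 17 = 81, so c = 9.
Foci lie on the horizontal axis through the center: (h ± c, k).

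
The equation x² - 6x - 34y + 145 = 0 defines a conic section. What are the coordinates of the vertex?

Only x is squared. Complete the square in x: (x - 3)² = 34(y - 4).
Vertex (3, 4); 4p = 34 so p = 17/2. Opens up.

(3, 4)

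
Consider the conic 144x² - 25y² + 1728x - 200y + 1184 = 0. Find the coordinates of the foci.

Group the x- and y-terms: 144(x² + 12x) -25(y² + 8y) = -1184
Completing the square gives 144(x + 6)² -25(y + 4)² = -1184 + 5184 - 400 = 3600.
Dividing both sides by 3600: (x + 6)²/25 - (y + 4)²/144 = 1
Hyperbola, center (-6, -4), transverse axis horizontal; a² = 25, b² = 144.
c² = a² + b² = 25 + 144 = 169, so c = 13.
Foci lie on the horizontal axis through the center: (h ± c, k).

(-19, -4) and (7, -4)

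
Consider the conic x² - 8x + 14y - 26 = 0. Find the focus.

Only x is squared. Complete the square in x: (x - 4)² = -14(y - 3).
Vertex (4, 3); 4p = -14 so p = -7/2. Opens down.
Focus is p units from the vertex along the axis: (h, k + p).

(4, -1/2)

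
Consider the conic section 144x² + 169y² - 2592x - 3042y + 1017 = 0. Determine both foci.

Collect terms: 144(x² - 18x) + 169(y² - 18y) = -1017
Completing the square gives 144(x - 9)² + 169(y - 9)² = -1017 + 11664 + 13689 = 24336.
Divide by 24336: (x - 9)²/169 + (y - 9)²/144 = 1
Ellipse, center (9, 9), major axis horizontal; a² = 169, b² = 144.
c² = a² - b² = 169 - 144 = 25, so c = 5.
Foci lie on the horizontal axis through the center: (h ± c, k).

(4, 9) and (14, 9)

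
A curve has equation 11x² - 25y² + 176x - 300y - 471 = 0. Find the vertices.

Rearranging, 11(x² + 16x) -25(y² + 12y) = 471.
11(x + 8)² -25(y + 6)² = 471 + 704 - 900 = 275
Divide through by 275 to get (x + 8)²/25 - (y + 6)²/11 = 1.
Hyperbola, center (-8, -6), transverse axis horizontal; a² = 25, b² = 11.
a = 5. Vertices at (h ± a, k).

(-13, -6) and (-3, -6)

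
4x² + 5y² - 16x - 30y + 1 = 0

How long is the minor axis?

4√3

Rearranging, 4(x² - 4x) + 5(y² - 6y) = -1.
Complete the square: 4(x - 2)² + 5(y - 3)² = -1 + 16 + 45 = 60
Dividing both sides by 60: (x - 2)²/15 + (y - 3)²/12 = 1
Ellipse, center (2, 3), major axis horizontal; a² = 15, b² = 12.
b² = 12 so b = 2√3; the minor axis has length 2b = 4√3.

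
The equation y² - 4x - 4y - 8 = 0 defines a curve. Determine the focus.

(-2, 2)

Only y is squared. Complete the square in y: (y - 2)² = 4(x + 3).
Vertex (-3, 2); 4p = 4 so p = 1. Opens right.
Focus is p units from the vertex along the axis: (h + p, k).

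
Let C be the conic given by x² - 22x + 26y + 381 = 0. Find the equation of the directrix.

y = -7/2

Only x is squared. Complete the square in x: (x - 11)² = -26(y + 10).
Vertex (11, -10); 4p = -26 so p = -13/2. Opens down.
Directrix is the horizontal line y = k − p = -10 − (-13/2) = -7/2.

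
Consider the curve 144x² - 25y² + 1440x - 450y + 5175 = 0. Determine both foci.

(-5, -22) and (-5, 4)

Group the x- and y-terms: 144(x² + 10x) -25(y² + 18y) = -5175
144(x + 5)² -25(y + 9)² = -5175 + 3600 - 2025 = -3600
Divide by -3600: (y + 9)²/144 - (x + 5)²/25 = 1
Hyperbola, center (-5, -9), transverse axis vertical; a² = 144, b² = 25.
c² = a² + b² = 144 + 25 = 169, so c = 13.
Foci lie on the vertical axis through the center: (h, k ± c).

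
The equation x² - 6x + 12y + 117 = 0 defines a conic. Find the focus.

Only x is squared. Complete the square in x: (x - 3)² = -12(y + 9).
Vertex (3, -9); 4p = -12 so p = -3. Opens down.
Focus is p units from the vertex along the axis: (h, k + p).

(3, -12)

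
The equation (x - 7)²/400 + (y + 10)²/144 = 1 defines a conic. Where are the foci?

(-9, -10) and (23, -10)

Center (7, -10). The larger denominator 400 sits under the x-term, so the major axis is horizontal; a² = 400, b² = 144.
c² = a² - b² = 400 - 144 = 256, so c = 16.
Foci lie on the horizontal axis through the center: (h ± c, k).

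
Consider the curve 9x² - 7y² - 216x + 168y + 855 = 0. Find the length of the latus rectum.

14

Collect terms: 9(x² - 24x) -7(y² - 24y) = -855
Complete the square in x and y: 9(x - 12)² -7(y - 12)² = -855 + 1296 - 1008 = -567
Divide through by -567 to get (y - 12)²/81 - (x - 12)²/63 = 1.
Hyperbola, center (12, 12), transverse axis vertical; a² = 81, b² = 63.
Latus rectum length = 2b²/a = 2·63/9 = 14.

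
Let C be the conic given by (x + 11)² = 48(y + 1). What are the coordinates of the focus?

Vertex (-11, -1); 4p = 48 so p = 12. Opens up.
Focus is p units from the vertex along the axis: (h, k + p).

(-11, 11)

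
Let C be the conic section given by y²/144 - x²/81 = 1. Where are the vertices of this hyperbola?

Center (0, 0). The positive term is the y-term, so the transverse axis is vertical; a² = 144, b² = 81.
a = 12. Vertices at (h, k ± a).

(0, -12) and (0, 12)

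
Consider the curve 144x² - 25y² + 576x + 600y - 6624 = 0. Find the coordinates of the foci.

Collect terms: 144(x² + 4x) -25(y² - 24y) = 6624
Complete the square: 144(x + 2)² -25(y - 12)² = 6624 + 576 - 3600 = 3600
Dividing both sides by 3600: (x + 2)²/25 - (y - 12)²/144 = 1
Hyperbola, center (-2, 12), transverse axis horizontal; a² = 25, b² = 144.
c² = a² + b² = 25 + 144 = 169, so c = 13.
Foci lie on the horizontal axis through the center: (h ± c, k).

(-15, 12) and (11, 12)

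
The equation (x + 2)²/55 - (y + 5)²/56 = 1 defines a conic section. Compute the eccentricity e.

Center (-2, -5). The positive term is the x-term, so the transverse axis is horizontal; a² = 55, b² = 56.
c² = a² + b² = 111, so c = √111.
e = c/a = √111/√55 = √6105/55.

e = √6105/55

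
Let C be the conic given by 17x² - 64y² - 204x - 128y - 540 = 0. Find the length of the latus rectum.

17(x² - 12x) -64(y² + 2y) = 540
Complete the square: 17(x - 6)² -64(y + 1)² = 540 + 612 - 64 = 1088
Divide by 1088: (x - 6)²/64 - (y + 1)²/17 = 1
Hyperbola, center (6, -1), transverse axis horizontal; a² = 64, b² = 17.
Latus rectum length = 2b²/a = 2·17/8 = 17/4.

17/4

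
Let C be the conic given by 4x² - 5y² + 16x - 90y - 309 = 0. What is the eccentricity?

Collect terms: 4(x² + 4x) -5(y² + 18y) = 309
Complete the square in x and y: 4(x + 2)² -5(y + 9)² = 309 + 16 - 405 = -80
Divide by -80: (y + 9)²/16 - (x + 2)²/20 = 1
Hyperbola, center (-2, -9), transverse axis vertical; a² = 16, b² = 20.
c² = a² + b² = 36, so c = 6.
e = c/a = 6/4 = 3/2.

e = 3/2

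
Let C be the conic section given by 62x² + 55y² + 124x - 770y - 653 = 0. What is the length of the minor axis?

2√55

62(x² + 2x) + 55(y² - 14y) = 653
Complete the square in x and y: 62(x + 1)² + 55(y - 7)² = 653 + 62 + 2695 = 3410
Dividing both sides by 3410: (x + 1)²/55 + (y - 7)²/62 = 1
Ellipse, center (-1, 7), major axis vertical; a² = 62, b² = 55.
b² = 55 so b = √55; the minor axis has length 2b = 2√55.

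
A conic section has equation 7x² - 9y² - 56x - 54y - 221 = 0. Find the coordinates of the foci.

7(x² - 8x) -9(y² + 6y) = 221
Completing the square gives 7(x - 4)² -9(y + 3)² = 221 + 112 - 81 = 252.
Divide by 252: (x - 4)²/36 - (y + 3)²/28 = 1
Hyperbola, center (4, -3), transverse axis horizontal; a² = 36, b² = 28.
c² = a² + b² = 36 + 28 = 64, so c = 8.
Foci lie on the horizontal axis through the center: (h ± c, k).

(-4, -3) and (12, -3)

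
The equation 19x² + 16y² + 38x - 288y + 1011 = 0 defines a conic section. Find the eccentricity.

e = √57/19

Collect terms: 19(x² + 2x) + 16(y² - 18y) = -1011
Completing the square gives 19(x + 1)² + 16(y - 9)² = -1011 + 19 + 1296 = 304.
Divide by 304: (x + 1)²/16 + (y - 9)²/19 = 1
Ellipse, center (-1, 9), major axis vertical; a² = 19, b² = 16.
c² = a² - b² = 3, so c = √3.
e = c/a = √3/√19 = √57/19.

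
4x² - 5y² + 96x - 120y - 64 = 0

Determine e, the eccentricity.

e = 3/2

Group: 4(x² + 24x) -5(y² + 24y) = 64
Completing the square gives 4(x + 12)² -5(y + 12)² = 64 + 576 - 720 = -80.
Divide through by -80 to get (y + 12)²/16 - (x + 12)²/20 = 1.
Hyperbola, center (-12, -12), transverse axis vertical; a² = 16, b² = 20.
c² = a² + b² = 36, so c = 6.
e = c/a = 6/4 = 3/2.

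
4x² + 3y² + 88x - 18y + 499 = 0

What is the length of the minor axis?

2√3

4(x² + 22x) + 3(y² - 6y) = -499
4(x + 11)² + 3(y - 3)² = -499 + 484 + 27 = 12
Divide through by 12 to get (x + 11)²/3 + (y - 3)²/4 = 1.
Ellipse, center (-11, 3), major axis vertical; a² = 4, b² = 3.
b² = 3 so b = √3; the minor axis has length 2b = 2√3.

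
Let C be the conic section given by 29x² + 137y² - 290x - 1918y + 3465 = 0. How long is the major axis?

Collect terms: 29(x² - 10x) + 137(y² - 14y) = -3465
Complete the square in x and y: 29(x - 5)² + 137(y - 7)² = -3465 + 725 + 6713 = 3973
Divide through by 3973 to get (x - 5)²/137 + (y - 7)²/29 = 1.
Ellipse, center (5, 7), major axis horizontal; a² = 137, b² = 29.
a² = 137 so a = √137; the major axis has length 2a = 2√137.

2√137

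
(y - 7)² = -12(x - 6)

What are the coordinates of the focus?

Vertex (6, 7); 4p = -12 so p = -3. Opens left.
Focus is p units from the vertex along the axis: (h + p, k).

(3, 7)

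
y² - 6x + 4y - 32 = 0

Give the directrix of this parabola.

Only y is squared. Complete the square in y: (y + 2)² = 6(x + 6).
Vertex (-6, -2); 4p = 6 so p = 3/2. Opens right.
Directrix is the vertical line x = h − p = -6 − (3/2) = -15/2.

x = -15/2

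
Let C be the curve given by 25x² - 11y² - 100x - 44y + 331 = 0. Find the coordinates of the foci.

Group: 25(x² - 4x) -11(y² + 4y) = -331
Complete the square: 25(x - 2)² -11(y + 2)² = -331 + 100 - 44 = -275
Divide by -275: (y + 2)²/25 - (x - 2)²/11 = 1
Hyperbola, center (2, -2), transverse axis vertical; a² = 25, b² = 11.
c² = a² + b² = 25 + 11 = 36, so c = 6.
Foci lie on the vertical axis through the center: (h, k ± c).

(2, -8) and (2, 4)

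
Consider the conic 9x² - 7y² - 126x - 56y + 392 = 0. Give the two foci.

Collect terms: 9(x² - 14x) -7(y² + 8y) = -392
Complete the square: 9(x - 7)² -7(y + 4)² = -392 + 441 - 112 = -63
Divide by -63: (y + 4)²/9 - (x - 7)²/7 = 1
Hyperbola, center (7, -4), transverse axis vertical; a² = 9, b² = 7.
c² = a² + b² = 9 + 7 = 16, so c = 4.
Foci lie on the vertical axis through the center: (h, k ± c).

(7, -8) and (7, 0)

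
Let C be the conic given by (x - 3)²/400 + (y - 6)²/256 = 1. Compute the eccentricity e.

Center (3, 6). The larger denominator 400 sits under the x-term, so the major axis is horizontal; a² = 400, b² = 256.
c² = a² - b² = 144, so c = 12.
e = c/a = 12/20 = 3/5.

e = 3/5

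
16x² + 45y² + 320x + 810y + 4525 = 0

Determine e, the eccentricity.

Collect terms: 16(x² + 20x) + 45(y² + 18y) = -4525
Complete the square: 16(x + 10)² + 45(y + 9)² = -4525 + 1600 + 3645 = 720
Dividing both sides by 720: (x + 10)²/45 + (y + 9)²/16 = 1
Ellipse, center (-10, -9), major axis horizontal; a² = 45, b² = 16.
c² = a² - b² = 29, so c = √29.
e = c/a = √29/3√5 = √145/15.

e = √145/15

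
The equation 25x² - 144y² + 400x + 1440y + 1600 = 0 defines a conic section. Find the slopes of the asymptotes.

5/12 and -5/12

Collect terms: 25(x² + 16x) -144(y² - 10y) = -1600
Completing the square gives 25(x + 8)² -144(y - 5)² = -1600 + 1600 - 3600 = -3600.
Divide by -3600: (y - 5)²/25 - (x + 8)²/144 = 1
Hyperbola, center (-8, 5), transverse axis vertical; a² = 25, b² = 144.
For a vertical hyperbola the asymptotes have slope ±a/b.
Here that is ±5/12.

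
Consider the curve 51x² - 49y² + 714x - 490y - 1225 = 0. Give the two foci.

Collect terms: 51(x² + 14x) -49(y² + 10y) = 1225
51(x + 7)² -49(y + 5)² = 1225 + 2499 - 1225 = 2499
Divide by 2499: (x + 7)²/49 - (y + 5)²/51 = 1
Hyperbola, center (-7, -5), transverse axis horizontal; a² = 49, b² = 51.
c² = a² + b² = 49 + 51 = 100, so c = 10.
Foci lie on the horizontal axis through the center: (h ± c, k).

(-17, -5) and (3, -5)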